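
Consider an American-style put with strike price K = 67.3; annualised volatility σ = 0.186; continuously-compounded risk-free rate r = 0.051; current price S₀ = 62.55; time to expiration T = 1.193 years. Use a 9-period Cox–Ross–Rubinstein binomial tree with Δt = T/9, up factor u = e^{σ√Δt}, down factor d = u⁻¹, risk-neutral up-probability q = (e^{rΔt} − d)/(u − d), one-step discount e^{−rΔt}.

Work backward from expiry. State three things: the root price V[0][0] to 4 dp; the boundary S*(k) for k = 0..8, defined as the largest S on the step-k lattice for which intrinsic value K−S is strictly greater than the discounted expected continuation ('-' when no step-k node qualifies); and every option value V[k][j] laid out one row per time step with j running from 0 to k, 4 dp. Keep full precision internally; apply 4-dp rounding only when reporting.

price = 6.2748
boundary = - - 54.6270 51.0502 54.6270 58.4544 54.6270 58.4544 62.5500
tree:
6.2748
9.0588 3.9166
12.6730 6.0088 2.1343
16.2498 8.9044 3.5495 0.9220
19.5925 12.6730 5.7173 1.6963 0.2557
22.7162 16.2498 8.8456 3.0505 0.5319 0.0170
25.6354 19.5925 12.6730 5.3162 1.1052 0.0366 0.0000
28.3635 22.7162 16.2498 8.8456 2.2930 0.0790 0.0000 0.0000
30.9130 25.6354 19.5925 12.6730 4.7500 0.1704 0.0000 0.0000 0.0000
33.2955 28.3635 22.7162 16.2498 8.8456 0.3674 0.0000 0.0000 0.0000 0.0000

Δt=0.13256  u=1.07006  d=0.93452  q=0.53312  discount=0.99326
step 9 (expiry): payoffs max(K−S,0) = 33.2955 28.3635 22.7162 16.2498 8.8456 0.3674 0.0000 0.0000 0.0000 0.0000
step 8: (k=8,j=0): S=36.3870, (K−S)⁺=30.9130, hold=30.4595 ⇒ V=30.9130 exercise | (k=8,j=1): S=41.6646, (K−S)⁺=25.6354, hold=25.1820 ⇒ V=25.6354 exercise | (k=8,j=2): S=47.7075, (K−S)⁺=19.5925, hold=19.1390 ⇒ V=19.5925 exercise | (k=8,j=3): S=54.6270, (K−S)⁺=12.6730, hold=12.2196 ⇒ V=12.6730 exercise | (k=8,j=4): S=62.5500, (K−S)⁺=4.7500, hold=4.2966 ⇒ V=4.7500 exercise | (k=8,j=5): S=71.6222, (K−S)⁺=0.0000, hold=0.1704 ⇒ V=0.1704 continue | (k=8,j=6): S=82.0102, (K−S)⁺=0.0000, hold=0.0000 ⇒ V=0.0000 continue | (k=8,j=7): S=93.9048, (K−S)⁺=0.0000, hold=0.0000 ⇒ V=0.0000 continue | (k=8,j=8): S=107.5246, (K−S)⁺=0.0000, hold=0.0000 ⇒ V=0.0000 continue  boundary S*=62.5500
step 7: (k=7,j=0): S=38.9365, (K−S)⁺=28.3635, hold=27.9101 ⇒ V=28.3635 exercise | (k=7,j=1): S=44.5838, (K−S)⁺=22.7162, hold=22.2628 ⇒ V=22.7162 exercise | (k=7,j=2): S=51.0502, (K−S)⁺=16.2498, hold=15.7964 ⇒ V=16.2498 exercise | (k=7,j=3): S=58.4544, (K−S)⁺=8.8456, hold=8.3922 ⇒ V=8.8456 exercise | (k=7,j=4): S=66.9326, (K−S)⁺=0.3674, hold=2.2930 ⇒ V=2.2930 continue | (k=7,j=5): S=76.6404, (K−S)⁺=0.0000, hold=0.0790 ⇒ V=0.0790 continue | (k=7,j=6): S=87.7562, (K−S)⁺=0.0000, hold=0.0000 ⇒ V=0.0000 continue | (k=7,j=7): S=100.4842, (K−S)⁺=0.0000, hold=0.0000 ⇒ V=0.0000 continue  boundary S*=58.4544
step 6: (k=6,j=0): S=41.6646, (K−S)⁺=25.6354, hold=25.1820 ⇒ V=25.6354 exercise | (k=6,j=1): S=47.7075, (K−S)⁺=19.5925, hold=19.1390 ⇒ V=19.5925 exercise | (k=6,j=2): S=54.6270, (K−S)⁺=12.6730, hold=12.2196 ⇒ V=12.6730 exercise | (k=6,j=3): S=62.5500, (K−S)⁺=4.7500, hold=5.3162 ⇒ V=5.3162 continue | (k=6,j=4): S=71.6222, (K−S)⁺=0.0000, hold=1.1052 ⇒ V=1.1052 continue | (k=6,j=5): S=82.0102, (K−S)⁺=0.0000, hold=0.0366 ⇒ V=0.0366 continue | (k=6,j=6): S=93.9048, (K−S)⁺=0.0000, hold=0.0000 ⇒ V=0.0000 continue  boundary S*=54.6270
step 5: (k=5,j=0): S=44.5838, (K−S)⁺=22.7162, hold=22.2628 ⇒ V=22.7162 exercise | (k=5,j=1): S=51.0502, (K−S)⁺=16.2498, hold=15.7964 ⇒ V=16.2498 exercise | (k=5,j=2): S=58.4544, (K−S)⁺=8.8456, hold=8.6920 ⇒ V=8.8456 exercise | (k=5,j=3): S=66.9326, (K−S)⁺=0.3674, hold=3.0505 ⇒ V=3.0505 continue | (k=5,j=4): S=76.6404, (K−S)⁺=0.0000, hold=0.5319 ⇒ V=0.5319 continue | (k=5,j=5): S=87.7562, (K−S)⁺=0.0000, hold=0.0170 ⇒ V=0.0170 continue  boundary S*=58.4544
step 4: (k=4,j=0): S=47.7075, (K−S)⁺=19.5925, hold=19.1390 ⇒ V=19.5925 exercise | (k=4,j=1): S=54.6270, (K−S)⁺=12.6730, hold=12.2196 ⇒ V=12.6730 exercise | (k=4,j=2): S=62.5500, (K−S)⁺=4.7500, hold=5.7173 ⇒ V=5.7173 continue | (k=4,j=3): S=71.6222, (K−S)⁺=0.0000, hold=1.6963 ⇒ V=1.6963 continue | (k=4,j=4): S=82.0102, (K−S)⁺=0.0000, hold=0.2557 ⇒ V=0.2557 continue  boundary S*=54.6270
step 3: (k=3,j=0): S=51.0502, (K−S)⁺=16.2498, hold=15.7964 ⇒ V=16.2498 exercise | (k=3,j=1): S=58.4544, (K−S)⁺=8.8456, hold=8.9044 ⇒ V=8.9044 continue | (k=3,j=2): S=66.9326, (K−S)⁺=0.3674, hold=3.5495 ⇒ V=3.5495 continue | (k=3,j=3): S=76.6404, (K−S)⁺=0.0000, hold=0.9220 ⇒ V=0.9220 continue  boundary S*=51.0502
step 2: (k=2,j=0): S=54.6270, (K−S)⁺=12.6730, hold=12.2507 ⇒ V=12.6730 exercise | (k=2,j=1): S=62.5500, (K−S)⁺=4.7500, hold=6.0088 ⇒ V=6.0088 continue | (k=2,j=2): S=71.6222, (K−S)⁺=0.0000, hold=2.1343 ⇒ V=2.1343 continue  boundary S*=54.6270
step 1: (k=1,j=0): S=58.4544, (K−S)⁺=8.8456, hold=9.0588 ⇒ V=9.0588 continue | (k=1,j=1): S=66.9326, (K−S)⁺=0.3674, hold=3.9166 ⇒ V=3.9166 continue  boundary S*=-
step 0: (k=0,j=0): S=62.5500, (K−S)⁺=4.7500, hold=6.2748 ⇒ V=6.2748 continue  boundary S*=-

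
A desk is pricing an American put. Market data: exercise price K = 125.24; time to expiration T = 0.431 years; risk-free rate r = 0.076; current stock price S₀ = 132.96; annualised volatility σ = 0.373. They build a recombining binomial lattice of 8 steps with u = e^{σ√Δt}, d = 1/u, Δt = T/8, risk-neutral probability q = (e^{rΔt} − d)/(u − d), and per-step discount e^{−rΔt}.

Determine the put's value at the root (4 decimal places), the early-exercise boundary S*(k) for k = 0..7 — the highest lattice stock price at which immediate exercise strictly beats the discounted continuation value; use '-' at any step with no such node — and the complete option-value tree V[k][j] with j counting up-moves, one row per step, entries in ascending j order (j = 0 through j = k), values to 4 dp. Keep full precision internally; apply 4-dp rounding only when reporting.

price = 7.8522
boundary = - - - - 94.0419 86.2425 94.0419 102.5466
tree:
7.8522
11.6521 4.1473
16.7792 6.6618 1.6872
23.3366 10.4122 2.9962 0.4026
31.1981 15.7295 5.2231 0.8117 0.0000
38.9975 22.7628 8.8818 1.6368 0.0000 0.0000
46.1500 31.1981 14.5818 3.3005 0.0000 0.0000 0.0000
52.7093 38.9975 22.6934 6.6552 0.0000 0.0000 0.0000 0.0000
58.7247 46.1500 31.1981 13.4196 0.0000 0.0000 0.0000 0.0000 0.0000

Δt=0.05387, u=1.09044, d=0.91706, q=0.50203, disc=e^(-rΔt)=0.99591
k=8 terminal: V=max(K-S,0) → 58.7247 46.1500 31.1981 13.4196 0.0000 0.0000 0.0000 0.0000 0.0000
k=7: j=0 S=72.5307 intr=52.7093 cont=52.1976 V=52.7093[EX]; j=1 S=86.2425 intr=38.9975 cont=38.4857 V=38.9975[EX]; j=2 S=102.5466 intr=22.6934 cont=22.1816 V=22.6934[EX]; j=3 S=121.9330 intr=3.3070 cont=6.6552 V=6.6552[hold]; j=4 S=144.9843 intr=0.0000 cont=0.0000 V=0.0000[hold]; j=5 S=172.3934 intr=0.0000 cont=0.0000 V=0.0000[hold]; j=6 S=204.9843 intr=0.0000 cont=0.0000 V=0.0000[hold]; j=7 S=243.7364 intr=0.0000 cont=0.0000 V=0.0000[hold]  S*(7)=102.5466
k=6: j=0 S=79.0900 intr=46.1500 cont=45.6383 V=46.1500[EX]; j=1 S=94.0419 intr=31.1981 cont=30.6864 V=31.1981[EX]; j=2 S=111.8204 intr=13.4196 cont=14.5818 V=14.5818[hold]; j=3 S=132.9600 intr=0.0000 cont=3.3005 V=3.3005[hold]; j=4 S=158.0960 intr=0.0000 cont=0.0000 V=0.0000[hold]; j=5 S=187.9839 intr=0.0000 cont=0.0000 V=0.0000[hold]; j=6 S=223.5221 intr=0.0000 cont=0.0000 V=0.0000[hold]  S*(6)=94.0419
k=5: j=0 S=86.2425 intr=38.9975 cont=38.4857 V=38.9975[EX]; j=1 S=102.5466 intr=22.6934 cont=22.7628 V=22.7628[hold]; j=2 S=121.9330 intr=3.3070 cont=8.8818 V=8.8818[hold]; j=3 S=144.9843 intr=0.0000 cont=1.6368 V=1.6368[hold]; j=4 S=172.3934 intr=0.0000 cont=0.0000 V=0.0000[hold]; j=5 S=204.9843 intr=0.0000 cont=0.0000 V=0.0000[hold]  S*(5)=86.2425
k=4: j=0 S=94.0419 intr=31.1981 cont=30.7210 V=31.1981[EX]; j=1 S=111.8204 intr=13.4196 cont=15.7295 V=15.7295[hold]; j=2 S=132.9600 intr=0.0000 cont=5.2231 V=5.2231[hold]; j=3 S=158.0960 intr=0.0000 cont=0.8117 V=0.8117[hold]; j=4 S=187.9839 intr=0.0000 cont=0.0000 V=0.0000[hold]  S*(4)=94.0419
k=3: j=0 S=102.5466 intr=22.6934 cont=23.3366 V=23.3366[hold]; j=1 S=121.9330 intr=3.3070 cont=10.4122 V=10.4122[hold]; j=2 S=144.9843 intr=0.0000 cont=2.9962 V=2.9962[hold]; j=3 S=172.3934 intr=0.0000 cont=0.4026 V=0.4026[hold]  S*(3)=-
k=2: j=0 S=111.8204 intr=13.4196 cont=16.7792 V=16.7792[hold]; j=1 S=132.9600 intr=0.0000 cont=6.6618 V=6.6618[hold]; j=2 S=158.0960 intr=0.0000 cont=1.6872 V=1.6872[hold]  S*(2)=-
k=1: j=0 S=121.9330 intr=3.3070 cont=11.6521 V=11.6521[hold]; j=1 S=144.9843 intr=0.0000 cont=4.1473 V=4.1473[hold]  S*(1)=-
k=0: j=0 S=132.9600 intr=0.0000 cont=7.8522 V=7.8522[hold]  S*(0)=-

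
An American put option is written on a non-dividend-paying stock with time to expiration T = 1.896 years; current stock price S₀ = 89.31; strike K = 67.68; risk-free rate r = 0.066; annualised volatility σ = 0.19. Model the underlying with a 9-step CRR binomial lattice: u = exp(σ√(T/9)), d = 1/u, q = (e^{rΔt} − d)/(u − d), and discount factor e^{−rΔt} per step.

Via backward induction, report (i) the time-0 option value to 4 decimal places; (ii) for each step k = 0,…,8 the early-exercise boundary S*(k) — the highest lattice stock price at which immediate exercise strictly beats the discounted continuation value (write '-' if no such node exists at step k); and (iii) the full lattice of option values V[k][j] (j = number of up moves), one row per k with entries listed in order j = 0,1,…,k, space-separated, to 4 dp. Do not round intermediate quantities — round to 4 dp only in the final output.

Δt=0.21067, u=1.09112, d=0.91649, q=0.55839, disc=e^(-rΔt)=0.98619
k=9 terminal: V=max(K-S,0) → 26.9384 19.1751 9.9326 0.0000 0.0000 0.0000 0.0000 0.0000 0.0000 0.0000
k=8: j=0 S=44.4541 intr=23.2259 cont=22.2914 V=23.2259[EX]; j=1 S=52.9248 intr=14.7552 cont=13.8207 V=14.7552[EX]; j=2 S=63.0095 intr=4.6705 cont=4.3258 V=4.6705[EX]; j=3 S=75.0158 intr=0.0000 cont=0.0000 V=0.0000[hold]; j=4 S=89.3100 intr=0.0000 cont=0.0000 V=0.0000[hold]; j=5 S=106.3279 intr=0.0000 cont=0.0000 V=0.0000[hold]; j=6 S=126.5885 intr=0.0000 cont=0.0000 V=0.0000[hold]; j=7 S=150.7097 intr=0.0000 cont=0.0000 V=0.0000[hold]; j=8 S=179.4272 intr=0.0000 cont=0.0000 V=0.0000[hold]  S*(8)=63.0095
k=7: j=0 S=48.5049 intr=19.1751 cont=18.2406 V=19.1751[EX]; j=1 S=57.7474 intr=9.9326 cont=8.9981 V=9.9326[EX]; j=2 S=68.7511 intr=0.0000 cont=2.0341 V=2.0341[hold]; j=3 S=81.8515 intr=0.0000 cont=0.0000 V=0.0000[hold]; j=4 S=97.4482 intr=0.0000 cont=0.0000 V=0.0000[hold]; j=5 S=116.0167 intr=0.0000 cont=0.0000 V=0.0000[hold]; j=6 S=138.1236 intr=0.0000 cont=0.0000 V=0.0000[hold]; j=7 S=164.4428 intr=0.0000 cont=0.0000 V=0.0000[hold]  S*(7)=57.7474
k=6: j=0 S=52.9248 intr=14.7552 cont=13.8207 V=14.7552[EX]; j=1 S=63.0095 intr=4.6705 cont=5.4459 V=5.4459[hold]; j=2 S=75.0158 intr=0.0000 cont=0.8859 V=0.8859[hold]; j=3 S=89.3100 intr=0.0000 cont=0.0000 V=0.0000[hold]; j=4 S=106.3279 intr=0.0000 cont=0.0000 V=0.0000[hold]; j=5 S=126.5885 intr=0.0000 cont=0.0000 V=0.0000[hold]; j=6 S=150.7097 intr=0.0000 cont=0.0000 V=0.0000[hold]  S*(6)=52.9248
k=5: j=0 S=57.7474 intr=9.9326 cont=9.4251 V=9.9326[EX]; j=1 S=68.7511 intr=0.0000 cont=2.8596 V=2.8596[hold]; j=2 S=81.8515 intr=0.0000 cont=0.3858 V=0.3858[hold]; j=3 S=97.4482 intr=0.0000 cont=0.0000 V=0.0000[hold]; j=4 S=116.0167 intr=0.0000 cont=0.0000 V=0.0000[hold]; j=5 S=138.1236 intr=0.0000 cont=0.0000 V=0.0000[hold]  S*(5)=57.7474
k=4: j=0 S=63.0095 intr=4.6705 cont=5.9005 V=5.9005[hold]; j=1 S=75.0158 intr=0.0000 cont=1.4579 V=1.4579[hold]; j=2 S=89.3100 intr=0.0000 cont=0.1680 V=0.1680[hold]; j=3 S=106.3279 intr=0.0000 cont=0.0000 V=0.0000[hold]; j=4 S=126.5885 intr=0.0000 cont=0.0000 V=0.0000[hold]  S*(4)=-
k=3: j=0 S=68.7511 intr=0.0000 cont=3.3726 V=3.3726[hold]; j=1 S=81.8515 intr=0.0000 cont=0.7275 V=0.7275[hold]; j=2 S=97.4482 intr=0.0000 cont=0.0732 V=0.0732[hold]; j=3 S=116.0167 intr=0.0000 cont=0.0000 V=0.0000[hold]  S*(3)=-
k=2: j=0 S=75.0158 intr=0.0000 cont=1.8694 V=1.8694[hold]; j=1 S=89.3100 intr=0.0000 cont=0.3571 V=0.3571[hold]; j=2 S=106.3279 intr=0.0000 cont=0.0319 V=0.0319[hold]  S*(2)=-
k=1: j=0 S=81.8515 intr=0.0000 cont=1.0108 V=1.0108[hold]; j=1 S=97.4482 intr=0.0000 cont=0.1731 V=0.1731[hold]  S*(1)=-
k=0: j=0 S=89.3100 intr=0.0000 cont=0.5355 V=0.5355[hold]  S*(0)=-

price = 0.5355
boundary = - - - - - 57.7474 52.9248 57.7474 63.0095
tree:
0.5355
1.0108 0.1731
1.8694 0.3571 0.0319
3.3726 0.7275 0.0732 0.0000
5.9005 1.4579 0.1680 0.0000 0.0000
9.9326 2.8596 0.3858 0.0000 0.0000 0.0000
14.7552 5.4459 0.8859 0.0000 0.0000 0.0000 0.0000
19.1751 9.9326 2.0341 0.0000 0.0000 0.0000 0.0000 0.0000
23.2259 14.7552 4.6705 0.0000 0.0000 0.0000 0.0000 0.0000 0.0000
26.9384 19.1751 9.9326 0.0000 0.0000 0.0000 0.0000 0.0000 0.0000 0.0000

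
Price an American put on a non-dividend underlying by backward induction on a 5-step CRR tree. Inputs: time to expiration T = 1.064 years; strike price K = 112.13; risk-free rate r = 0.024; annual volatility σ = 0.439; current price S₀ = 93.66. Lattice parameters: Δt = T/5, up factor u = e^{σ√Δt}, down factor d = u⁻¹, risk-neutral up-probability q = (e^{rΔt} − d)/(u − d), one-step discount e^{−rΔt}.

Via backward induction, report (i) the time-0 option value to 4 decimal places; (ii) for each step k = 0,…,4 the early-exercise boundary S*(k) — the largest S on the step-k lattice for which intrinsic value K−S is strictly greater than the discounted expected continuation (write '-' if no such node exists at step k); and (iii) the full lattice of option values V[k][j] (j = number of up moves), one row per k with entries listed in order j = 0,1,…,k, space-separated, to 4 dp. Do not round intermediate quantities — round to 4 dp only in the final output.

Δt=0.21280  u=1.22447  d=0.81668  q=0.46210  discount=0.99491
step 5 (expiry): payoffs max(K−S,0) = 78.1044 61.1142 35.6400 0.0000 0.0000 0.0000
step 4: (k=4,j=0): S=41.6634, (K−S)⁺=70.4666, hold=69.8953 ⇒ V=70.4666 exercise | (k=4,j=1): S=62.4676, (K−S)⁺=49.6624, hold=49.0912 ⇒ V=49.6624 exercise | (k=4,j=2): S=93.6600, (K−S)⁺=18.4700, hold=19.0731 ⇒ V=19.0731 continue | (k=4,j=3): S=140.4280, (K−S)⁺=0.0000, hold=0.0000 ⇒ V=0.0000 continue | (k=4,j=4): S=210.5490, (K−S)⁺=0.0000, hold=0.0000 ⇒ V=0.0000 continue  boundary S*=62.4676
step 3: (k=3,j=0): S=51.0158, (K−S)⁺=61.1142, hold=60.5430 ⇒ V=61.1142 exercise | (k=3,j=1): S=76.4900, (K−S)⁺=35.6400, hold=35.3461 ⇒ V=35.6400 exercise | (k=3,j=2): S=114.6843, (K−S)⁺=0.0000, hold=10.2072 ⇒ V=10.2072 continue | (k=3,j=3): S=171.9505, (K−S)⁺=0.0000, hold=0.0000 ⇒ V=0.0000 continue  boundary S*=76.4900
step 2: (k=2,j=0): S=62.4676, (K−S)⁺=49.6624, hold=49.0912 ⇒ V=49.6624 exercise | (k=2,j=1): S=93.6600, (K−S)⁺=18.4700, hold=23.7658 ⇒ V=23.7658 continue | (k=2,j=2): S=140.4280, (K−S)⁺=0.0000, hold=5.4625 ⇒ V=5.4625 continue  boundary S*=62.4676
step 1: (k=1,j=0): S=76.4900, (K−S)⁺=35.6400, hold=37.5036 ⇒ V=37.5036 continue | (k=1,j=1): S=114.6843, (K−S)⁺=0.0000, hold=15.2298 ⇒ V=15.2298 continue  boundary S*=-
step 0: (k=0,j=0): S=93.6600, (K−S)⁺=18.4700, hold=27.0723 ⇒ V=27.0723 continue  boundary S*=-

price = 27.0723
boundary = - - 62.4676 76.4900 62.4676
tree:
27.0723
37.5036 15.2298
49.6624 23.7658 5.4625
61.1142 35.6400 10.2072 0.0000
70.4666 49.6624 19.0731 0.0000 0.0000
78.1044 61.1142 35.6400 0.0000 0.0000 0.0000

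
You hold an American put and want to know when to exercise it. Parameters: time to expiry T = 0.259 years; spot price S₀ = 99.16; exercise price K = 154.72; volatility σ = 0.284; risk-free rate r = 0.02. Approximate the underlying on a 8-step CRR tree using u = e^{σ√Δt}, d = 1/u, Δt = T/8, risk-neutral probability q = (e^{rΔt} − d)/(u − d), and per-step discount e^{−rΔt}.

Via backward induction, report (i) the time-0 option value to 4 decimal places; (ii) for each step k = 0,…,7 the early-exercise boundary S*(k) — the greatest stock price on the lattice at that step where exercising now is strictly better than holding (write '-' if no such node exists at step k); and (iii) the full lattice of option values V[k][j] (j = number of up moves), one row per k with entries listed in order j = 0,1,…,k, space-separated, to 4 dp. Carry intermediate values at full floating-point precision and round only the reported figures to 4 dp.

Δt=0.03238  u=1.05243  d=0.95018  q=0.49356  discount=0.99935
step 8 (expiry): payoffs max(K−S,0) = 88.8336 81.7438 73.8912 65.1935 55.5600 44.8898 33.0715 19.9814 5.4828
step 7: (k=7,j=0): S=69.3408, (K−S)⁺=85.3792, hold=85.2791 ⇒ V=85.3792 exercise | (k=7,j=1): S=76.8022, (K−S)⁺=77.9178, hold=77.8176 ⇒ V=77.9178 exercise | (k=7,j=2): S=85.0665, (K−S)⁺=69.6535, hold=69.5533 ⇒ V=69.6535 exercise | (k=7,j=3): S=94.2202, (K−S)⁺=60.4998, hold=60.3997 ⇒ V=60.4998 exercise | (k=7,j=4): S=104.3588, (K−S)⁺=50.3612, hold=50.2610 ⇒ V=50.3612 exercise | (k=7,j=5): S=115.5884, (K−S)⁺=39.1316, hold=39.0315 ⇒ V=39.1316 exercise | (k=7,j=6): S=128.0263, (K−S)⁺=26.6937, hold=26.5935 ⇒ V=26.6937 exercise | (k=7,j=7): S=141.8027, (K−S)⁺=12.9173, hold=12.8172 ⇒ V=12.9173 exercise  boundary S*=141.8027
step 6: (k=6,j=0): S=72.9762, (K−S)⁺=81.7438, hold=81.6437 ⇒ V=81.7438 exercise | (k=6,j=1): S=80.8288, (K−S)⁺=73.8912, hold=73.7910 ⇒ V=73.8912 exercise | (k=6,j=2): S=89.5265, (K−S)⁺=65.1935, hold=65.0934 ⇒ V=65.1935 exercise | (k=6,j=3): S=99.1600, (K−S)⁺=55.5600, hold=55.4599 ⇒ V=55.5600 exercise | (k=6,j=4): S=109.8302, (K−S)⁺=44.8898, hold=44.7897 ⇒ V=44.8898 exercise | (k=6,j=5): S=121.6485, (K−S)⁺=33.0715, hold=32.9713 ⇒ V=33.0715 exercise | (k=6,j=6): S=134.7386, (K−S)⁺=19.9814, hold=19.8813 ⇒ V=19.9814 exercise  boundary S*=134.7386
step 5: (k=5,j=0): S=76.8022, (K−S)⁺=77.9178, hold=77.8176 ⇒ V=77.9178 exercise | (k=5,j=1): S=85.0665, (K−S)⁺=69.6535, hold=69.5533 ⇒ V=69.6535 exercise | (k=5,j=2): S=94.2202, (K−S)⁺=60.4998, hold=60.3997 ⇒ V=60.4998 exercise | (k=5,j=3): S=104.3588, (K−S)⁺=50.3612, hold=50.2610 ⇒ V=50.3612 exercise | (k=5,j=4): S=115.5884, (K−S)⁺=39.1316, hold=39.0315 ⇒ V=39.1316 exercise | (k=5,j=5): S=128.0263, (K−S)⁺=26.6937, hold=26.5935 ⇒ V=26.6937 exercise  boundary S*=128.0263
step 4: (k=4,j=0): S=80.8288, (K−S)⁺=73.8912, hold=73.7910 ⇒ V=73.8912 exercise | (k=4,j=1): S=89.5265, (K−S)⁺=65.1935, hold=65.0934 ⇒ V=65.1935 exercise | (k=4,j=2): S=99.1600, (K−S)⁺=55.5600, hold=55.4599 ⇒ V=55.5600 exercise | (k=4,j=3): S=109.8302, (K−S)⁺=44.8898, hold=44.7897 ⇒ V=44.8898 exercise | (k=4,j=4): S=121.6485, (K−S)⁺=33.0715, hold=32.9713 ⇒ V=33.0715 exercise  boundary S*=121.6485
step 3: (k=3,j=0): S=85.0665, (K−S)⁺=69.6535, hold=69.5533 ⇒ V=69.6535 exercise | (k=3,j=1): S=94.2202, (K−S)⁺=60.4998, hold=60.3997 ⇒ V=60.4998 exercise | (k=3,j=2): S=104.3588, (K−S)⁺=50.3612, hold=50.2610 ⇒ V=50.3612 exercise | (k=3,j=3): S=115.5884, (K−S)⁺=39.1316, hold=39.0315 ⇒ V=39.1316 exercise  boundary S*=115.5884
step 2: (k=2,j=0): S=89.5265, (K−S)⁺=65.1935, hold=65.0934 ⇒ V=65.1935 exercise | (k=2,j=1): S=99.1600, (K−S)⁺=55.5600, hold=55.4599 ⇒ V=55.5600 exercise | (k=2,j=2): S=109.8302, (K−S)⁺=44.8898, hold=44.7897 ⇒ V=44.8898 exercise  boundary S*=109.8302
step 1: (k=1,j=0): S=94.2202, (K−S)⁺=60.4998, hold=60.3997 ⇒ V=60.4998 exercise | (k=1,j=1): S=104.3588, (K−S)⁺=50.3612, hold=50.2610 ⇒ V=50.3612 exercise  boundary S*=104.3588
step 0: (k=0,j=0): S=99.1600, (K−S)⁺=55.5600, hold=55.4599 ⇒ V=55.5600 exercise  boundary S*=99.1600

price = 55.5600
boundary = 99.1600 104.3588 109.8302 115.5884 121.6485 128.0263 134.7386 141.8027
tree:
55.5600
60.4998 50.3612
65.1935 55.5600 44.8898
69.6535 60.4998 50.3612 39.1316
73.8912 65.1935 55.5600 44.8898 33.0715
77.9178 69.6535 60.4998 50.3612 39.1316 26.6937
81.7438 73.8912 65.1935 55.5600 44.8898 33.0715 19.9814
85.3792 77.9178 69.6535 60.4998 50.3612 39.1316 26.6937 12.9173
88.8336 81.7438 73.8912 65.1935 55.5600 44.8898 33.0715 19.9814 5.4828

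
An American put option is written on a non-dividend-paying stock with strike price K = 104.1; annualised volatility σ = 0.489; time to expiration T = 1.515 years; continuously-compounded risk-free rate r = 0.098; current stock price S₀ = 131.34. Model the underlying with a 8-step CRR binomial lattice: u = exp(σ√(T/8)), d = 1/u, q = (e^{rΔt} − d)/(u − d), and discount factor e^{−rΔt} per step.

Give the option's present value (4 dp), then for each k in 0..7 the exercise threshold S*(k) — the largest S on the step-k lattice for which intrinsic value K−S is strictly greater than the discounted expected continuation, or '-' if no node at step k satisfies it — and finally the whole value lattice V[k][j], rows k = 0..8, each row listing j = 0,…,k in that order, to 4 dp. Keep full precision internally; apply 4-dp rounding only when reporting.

price = 11.6133
boundary = - - - - 56.0695 69.3656 56.0695 69.3656
tree:
11.6133
17.3372 6.1154
25.1771 9.8615 2.4604
35.4128 15.5138 4.3710 0.5711
48.0305 23.6679 7.6423 1.1424 0.0000
58.7780 34.7344 13.0847 2.2850 0.0000 0.0000
67.4654 48.0305 21.7687 4.5704 0.0000 0.0000 0.0000
74.4876 58.7780 34.7344 9.1418 0.0000 0.0000 0.0000 0.0000
80.1637 67.4654 48.0305 18.2853 0.0000 0.0000 0.0000 0.0000 0.0000

params: Δt=0.18937 u=1.23714 d=0.80832 q=0.49068 e^(-rΔt)=0.98161
t_8 payoffs: 80.1637 67.4654 48.0305 18.2853 0.0000 0.0000 0.0000 0.0000 0.0000
t_7: node(7,0) S=29.6124 payoff=74.4876 vs cont=72.5734 → 74.4876 [stop]  node(7,1) S=45.3220 payoff=58.7780 vs cont=56.8638 → 58.7780 [stop]  node(7,2) S=69.3656 payoff=34.7344 vs cont=32.8202 → 34.7344 [stop]  node(7,3) S=106.1645 payoff=0.0000 vs cont=9.1418 → 9.1418 [wait]  node(7,4) S=162.4855 payoff=0.0000 vs cont=0.0000 → 0.0000 [wait]  node(7,5) S=248.6851 payoff=0.0000 vs cont=0.0000 → 0.0000 [wait]  node(7,6) S=380.6140 payoff=0.0000 vs cont=0.0000 → 0.0000 [wait]  node(7,7) S=582.5322 payoff=0.0000 vs cont=0.0000 → 0.0000 [wait]  ⇒ S*(7)=69.3656
t_6: node(6,0) S=36.6346 payoff=67.4654 vs cont=65.5512 → 67.4654 [stop]  node(6,1) S=56.0695 payoff=48.0305 vs cont=46.1163 → 48.0305 [stop]  node(6,2) S=85.8147 payoff=18.2853 vs cont=21.7687 → 21.7687 [wait]  node(6,3) S=131.3400 payoff=0.0000 vs cont=4.5704 → 4.5704 [wait]  node(6,4) S=201.0167 payoff=0.0000 vs cont=0.0000 → 0.0000 [wait]  node(6,5) S=307.6573 payoff=0.0000 vs cont=0.0000 → 0.0000 [wait]  node(6,6) S=470.8715 payoff=0.0000 vs cont=0.0000 → 0.0000 [wait]  ⇒ S*(6)=56.0695
t_5: node(5,0) S=45.3220 payoff=58.7780 vs cont=56.8638 → 58.7780 [stop]  node(5,1) S=69.3656 payoff=34.7344 vs cont=34.4981 → 34.7344 [stop]  node(5,2) S=106.1645 payoff=0.0000 vs cont=13.0847 → 13.0847 [wait]  node(5,3) S=162.4855 payoff=0.0000 vs cont=2.2850 → 2.2850 [wait]  node(5,4) S=248.6851 payoff=0.0000 vs cont=0.0000 → 0.0000 [wait]  node(5,5) S=380.6140 payoff=0.0000 vs cont=0.0000 → 0.0000 [wait]  ⇒ S*(5)=69.3656
t_4: node(4,0) S=56.0695 payoff=48.0305 vs cont=46.1163 → 48.0305 [stop]  node(4,1) S=85.8147 payoff=18.2853 vs cont=23.6679 → 23.6679 [wait]  node(4,2) S=131.3400 payoff=0.0000 vs cont=7.6423 → 7.6423 [wait]  node(4,3) S=201.0167 payoff=0.0000 vs cont=1.1424 → 1.1424 [wait]  node(4,4) S=307.6573 payoff=0.0000 vs cont=0.0000 → 0.0000 [wait]  ⇒ S*(4)=56.0695
t_3: node(3,0) S=69.3656 payoff=34.7344 vs cont=35.4128 → 35.4128 [wait]  node(3,1) S=106.1645 payoff=0.0000 vs cont=15.5138 → 15.5138 [wait]  node(3,2) S=162.4855 payoff=0.0000 vs cont=4.3710 → 4.3710 [wait]  node(3,3) S=248.6851 payoff=0.0000 vs cont=0.5711 → 0.5711 [wait]  ⇒ S*(3)=-
t_2: node(2,0) S=85.8147 payoff=18.2853 vs cont=25.1771 → 25.1771 [wait]  node(2,1) S=131.3400 payoff=0.0000 vs cont=9.8615 → 9.8615 [wait]  node(2,2) S=201.0167 payoff=0.0000 vs cont=2.4604 → 2.4604 [wait]  ⇒ S*(2)=-
t_1: node(1,0) S=106.1645 payoff=0.0000 vs cont=17.3372 → 17.3372 [wait]  node(1,1) S=162.4855 payoff=0.0000 vs cont=6.1154 → 6.1154 [wait]  ⇒ S*(1)=-
t_0: node(0,0) S=131.3400 payoff=0.0000 vs cont=11.6133 → 11.6133 [wait]  ⇒ S*(0)=-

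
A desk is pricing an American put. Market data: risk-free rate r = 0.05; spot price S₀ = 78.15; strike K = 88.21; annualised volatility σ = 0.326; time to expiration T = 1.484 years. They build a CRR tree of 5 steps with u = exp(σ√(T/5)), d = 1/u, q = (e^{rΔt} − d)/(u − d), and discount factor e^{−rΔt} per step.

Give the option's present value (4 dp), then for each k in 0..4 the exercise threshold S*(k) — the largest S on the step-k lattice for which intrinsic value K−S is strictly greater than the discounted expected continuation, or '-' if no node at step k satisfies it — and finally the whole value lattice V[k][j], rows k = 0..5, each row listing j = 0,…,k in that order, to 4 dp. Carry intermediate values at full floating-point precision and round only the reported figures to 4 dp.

price = 15.6549
boundary = - - 54.7855 65.4330 54.7855
tree:
15.6549
23.4147 8.2902
33.4245 14.0111 2.7628
42.3395 22.7770 5.5812 0.0000
49.8038 33.4245 11.2749 0.0000 0.0000
56.0534 42.3395 22.7770 0.0000 0.0000 0.0000

Δt=0.29680, u=1.19435, d=0.83728, q=0.49759, disc=e^(-rΔt)=0.98527
k=5 terminal: V=max(K-S,0) → 56.0534 42.3395 22.7770 0.0000 0.0000 0.0000
k=4: j=0 S=38.4062 intr=49.8038 cont=48.5044 V=49.8038[EX]; j=1 S=54.7855 intr=33.4245 cont=32.1252 V=33.4245[EX]; j=2 S=78.1500 intr=10.0600 cont=11.2749 V=11.2749[hold]; j=3 S=111.4789 intr=0.0000 cont=0.0000 V=0.0000[hold]; j=4 S=159.0217 intr=0.0000 cont=0.0000 V=0.0000[hold]  S*(4)=54.7855
k=3: j=0 S=45.8705 intr=42.3395 cont=41.0401 V=42.3395[EX]; j=1 S=65.4330 intr=22.7770 cont=22.0732 V=22.7770[EX]; j=2 S=93.3385 intr=0.0000 cont=5.5812 V=5.5812[hold]; j=3 S=133.1449 intr=0.0000 cont=0.0000 V=0.0000[hold]  S*(3)=65.4330
k=2: j=0 S=54.7855 intr=33.4245 cont=32.1252 V=33.4245[EX]; j=1 S=78.1500 intr=10.0600 cont=14.0111 V=14.0111[hold]; j=2 S=111.4789 intr=0.0000 cont=2.7628 V=2.7628[hold]  S*(2)=54.7855
k=1: j=0 S=65.4330 intr=22.7770 cont=23.4147 V=23.4147[hold]; j=1 S=93.3385 intr=0.0000 cont=8.2902 V=8.2902[hold]  S*(1)=-
k=0: j=0 S=78.1500 intr=10.0600 cont=15.6549 V=15.6549[hold]  S*(0)=-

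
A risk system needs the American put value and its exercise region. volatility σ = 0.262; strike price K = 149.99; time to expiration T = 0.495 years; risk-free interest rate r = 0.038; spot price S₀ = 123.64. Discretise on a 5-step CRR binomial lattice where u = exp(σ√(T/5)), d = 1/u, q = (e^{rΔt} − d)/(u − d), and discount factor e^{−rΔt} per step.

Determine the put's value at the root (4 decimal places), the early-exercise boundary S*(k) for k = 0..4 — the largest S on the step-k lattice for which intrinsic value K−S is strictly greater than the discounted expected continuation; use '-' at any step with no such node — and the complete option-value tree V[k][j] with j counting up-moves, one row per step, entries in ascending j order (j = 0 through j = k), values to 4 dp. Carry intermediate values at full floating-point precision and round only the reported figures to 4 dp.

params: Δt=0.09900 u=1.08593 d=0.92087 q=0.50224 e^(-rΔt)=0.99625
t_5 payoffs: 68.1151 53.4396 36.1336 15.7257 0.0000 0.0000
t_4: node(4,0) S=88.9104 payoff=61.0796 vs cont=60.5164 → 61.0796 [stop]  node(4,1) S=104.8469 payoff=45.1431 vs cont=44.5799 → 45.1431 [stop]  node(4,2) S=123.6400 payoff=26.3500 vs cont=25.7868 → 26.3500 [stop]  node(4,3) S=145.8016 payoff=4.1884 vs cont=7.7983 → 7.7983 [wait]  node(4,4) S=171.9355 payoff=0.0000 vs cont=0.0000 → 0.0000 [wait]  ⇒ S*(4)=123.6400
t_3: node(3,0) S=96.5504 payoff=53.4396 vs cont=52.8764 → 53.4396 [stop]  node(3,1) S=113.8564 payoff=36.1336 vs cont=35.5704 → 36.1336 [stop]  node(3,2) S=134.2643 payoff=15.7257 vs cont=16.9687 → 16.9687 [wait]  node(3,3) S=158.3303 payoff=0.0000 vs cont=3.8671 → 3.8671 [wait]  ⇒ S*(3)=113.8564
t_2: node(2,0) S=104.8469 payoff=45.1431 vs cont=44.5799 → 45.1431 [stop]  node(2,1) S=123.6400 payoff=26.3500 vs cont=26.4087 → 26.4087 [wait]  node(2,2) S=145.8016 payoff=4.1884 vs cont=10.3496 → 10.3496 [wait]  ⇒ S*(2)=104.8469
t_1: node(1,0) S=113.8564 payoff=36.1336 vs cont=35.5998 → 36.1336 [stop]  node(1,1) S=134.2643 payoff=15.7257 vs cont=18.2743 → 18.2743 [wait]  ⇒ S*(1)=113.8564
t_0: node(0,0) S=123.6400 payoff=26.3500 vs cont=27.0620 → 27.0620 [wait]  ⇒ S*(0)=-

price = 27.0620
boundary = - 113.8564 104.8469 113.8564 123.6400
tree:
27.0620
36.1336 18.2743
45.1431 26.4087 10.3496
53.4396 36.1336 16.9687 3.8671
61.0796 45.1431 26.3500 7.7983 0.0000
68.1151 53.4396 36.1336 15.7257 0.0000 0.0000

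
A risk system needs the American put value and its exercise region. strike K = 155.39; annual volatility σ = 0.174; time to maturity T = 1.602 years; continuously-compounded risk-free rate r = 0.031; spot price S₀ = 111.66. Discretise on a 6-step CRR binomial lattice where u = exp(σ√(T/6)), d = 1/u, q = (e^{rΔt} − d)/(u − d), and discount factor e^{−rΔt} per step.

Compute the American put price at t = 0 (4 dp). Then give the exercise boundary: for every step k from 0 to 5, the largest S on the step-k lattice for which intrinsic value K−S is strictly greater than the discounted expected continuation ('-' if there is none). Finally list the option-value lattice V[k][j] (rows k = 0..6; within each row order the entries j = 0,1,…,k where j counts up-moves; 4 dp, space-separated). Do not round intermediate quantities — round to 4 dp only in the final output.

Δt=0.26700, u=1.09408, d=0.91401, q=0.52370, disc=e^(-rΔt)=0.99176
k=6 terminal: V=max(K-S,0) → 90.2849 77.4592 62.1068 43.7300 21.7329 0.0000 0.0000
k=5: j=0 S=71.2298 intr=84.1602 cont=82.8793 V=84.1602[EX]; j=1 S=85.2621 intr=70.1279 cont=68.8470 V=70.1279[EX]; j=2 S=102.0588 intr=53.3312 cont=52.0503 V=53.3312[EX]; j=3 S=122.1644 intr=33.2256 cont=31.9447 V=33.2256[EX]; j=4 S=146.2309 intr=9.1591 cont=10.2662 V=10.2662[hold]; j=5 S=175.0384 intr=0.0000 cont=0.0000 V=0.0000[hold]  S*(5)=122.1644
k=4: j=0 S=77.9308 intr=77.4592 cont=76.1784 V=77.4592[EX]; j=1 S=93.2832 intr=62.1068 cont=60.8260 V=62.1068[EX]; j=2 S=111.6600 intr=43.7300 cont=42.4491 V=43.7300[EX]; j=3 S=133.6571 intr=21.7329 cont=21.0270 V=21.7329[EX]; j=4 S=159.9875 intr=0.0000 cont=4.8495 V=4.8495[hold]  S*(4)=133.6571
k=3: j=0 S=85.2621 intr=70.1279 cont=68.8470 V=70.1279[EX]; j=1 S=102.0588 intr=53.3312 cont=52.0503 V=53.3312[EX]; j=2 S=122.1644 intr=33.2256 cont=31.9447 V=33.2256[EX]; j=3 S=146.2309 intr=9.1591 cont=12.7849 V=12.7849[hold]  S*(3)=122.1644
k=2: j=0 S=93.2832 intr=62.1068 cont=60.8260 V=62.1068[EX]; j=1 S=111.6600 intr=43.7300 cont=42.4491 V=43.7300[EX]; j=2 S=133.6571 intr=21.7329 cont=22.3352 V=22.3352[hold]  S*(2)=111.6600
k=1: j=0 S=102.0588 intr=53.3312 cont=52.0503 V=53.3312[EX]; j=1 S=122.1644 intr=33.2256 cont=32.2575 V=33.2256[EX]  S*(1)=122.1644
k=0: j=0 S=111.6600 intr=43.7300 cont=42.4491 V=43.7300[EX]  S*(0)=111.6600

price = 43.7300
boundary = 111.6600 122.1644 111.6600 122.1644 133.6571 122.1644
tree:
43.7300
53.3312 33.2256
62.1068 43.7300 22.3352
70.1279 53.3312 33.2256 12.7849
77.4592 62.1068 43.7300 21.7329 4.8495
84.1602 70.1279 53.3312 33.2256 10.2662 0.0000
90.2849 77.4592 62.1068 43.7300 21.7329 0.0000 0.0000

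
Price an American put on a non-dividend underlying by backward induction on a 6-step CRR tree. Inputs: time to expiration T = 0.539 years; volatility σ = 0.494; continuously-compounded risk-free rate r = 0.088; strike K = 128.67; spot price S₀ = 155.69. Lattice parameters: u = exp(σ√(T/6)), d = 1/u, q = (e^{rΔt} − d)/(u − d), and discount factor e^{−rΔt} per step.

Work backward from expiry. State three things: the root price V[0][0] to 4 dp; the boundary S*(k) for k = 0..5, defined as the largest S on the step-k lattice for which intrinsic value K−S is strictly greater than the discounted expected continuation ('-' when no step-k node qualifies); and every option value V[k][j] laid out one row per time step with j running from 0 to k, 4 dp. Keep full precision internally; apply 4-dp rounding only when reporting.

price = 8.4712
boundary = - - - - 86.1092 99.8510
tree:
8.4712
13.3389 3.5371
20.4225 6.1751 0.8461
30.1741 10.5940 1.6715 0.0000
42.5608 17.7582 3.3018 0.0000 0.0000
54.4114 28.8190 6.5224 0.0000 0.0000 0.0000
64.6311 42.5608 12.8843 0.0000 0.0000 0.0000 0.0000

Δt=0.08983  u=1.15959  d=0.86238  q=0.48976  discount=0.99213
step 6 (expiry): payoffs max(K−S,0) = 64.6311 42.5608 12.8843 0.0000 0.0000 0.0000 0.0000
step 5: (k=5,j=0): S=74.2586, (K−S)⁺=54.4114, hold=53.3983 ⇒ V=54.4114 exercise | (k=5,j=1): S=99.8510, (K−S)⁺=28.8190, hold=27.8059 ⇒ V=28.8190 exercise | (k=5,j=2): S=134.2635, (K−S)⁺=0.0000, hold=6.5224 ⇒ V=6.5224 continue | (k=5,j=3): S=180.5359, (K−S)⁺=0.0000, hold=0.0000 ⇒ V=0.0000 continue | (k=5,j=4): S=242.7556, (K−S)⁺=0.0000, hold=0.0000 ⇒ V=0.0000 continue | (k=5,j=5): S=326.4185, (K−S)⁺=0.0000, hold=0.0000 ⇒ V=0.0000 continue  boundary S*=99.8510
step 4: (k=4,j=0): S=86.1092, (K−S)⁺=42.5608, hold=41.5477 ⇒ V=42.5608 exercise | (k=4,j=1): S=115.7857, (K−S)⁺=12.8843, hold=17.7582 ⇒ V=17.7582 continue | (k=4,j=2): S=155.6900, (K−S)⁺=0.0000, hold=3.3018 ⇒ V=3.3018 continue | (k=4,j=3): S=209.3468, (K−S)⁺=0.0000, hold=0.0000 ⇒ V=0.0000 continue | (k=4,j=4): S=281.4959, (K−S)⁺=0.0000, hold=0.0000 ⇒ V=0.0000 continue  boundary S*=86.1092
step 3: (k=3,j=0): S=99.8510, (K−S)⁺=28.8190, hold=30.1741 ⇒ V=30.1741 continue | (k=3,j=1): S=134.2635, (K−S)⁺=0.0000, hold=10.5940 ⇒ V=10.5940 continue | (k=3,j=2): S=180.5359, (K−S)⁺=0.0000, hold=1.6715 ⇒ V=1.6715 continue | (k=3,j=3): S=242.7556, (K−S)⁺=0.0000, hold=0.0000 ⇒ V=0.0000 continue  boundary S*=-
step 2: (k=2,j=0): S=115.7857, (K−S)⁺=12.8843, hold=20.4225 ⇒ V=20.4225 continue | (k=2,j=1): S=155.6900, (K−S)⁺=0.0000, hold=6.1751 ⇒ V=6.1751 continue | (k=2,j=2): S=209.3468, (K−S)⁺=0.0000, hold=0.8461 ⇒ V=0.8461 continue  boundary S*=-
step 1: (k=1,j=0): S=134.2635, (K−S)⁺=0.0000, hold=13.3389 ⇒ V=13.3389 continue | (k=1,j=1): S=180.5359, (K−S)⁺=0.0000, hold=3.5371 ⇒ V=3.5371 continue  boundary S*=-
step 0: (k=0,j=0): S=155.6900, (K−S)⁺=0.0000, hold=8.4712 ⇒ V=8.4712 continue  boundary S*=-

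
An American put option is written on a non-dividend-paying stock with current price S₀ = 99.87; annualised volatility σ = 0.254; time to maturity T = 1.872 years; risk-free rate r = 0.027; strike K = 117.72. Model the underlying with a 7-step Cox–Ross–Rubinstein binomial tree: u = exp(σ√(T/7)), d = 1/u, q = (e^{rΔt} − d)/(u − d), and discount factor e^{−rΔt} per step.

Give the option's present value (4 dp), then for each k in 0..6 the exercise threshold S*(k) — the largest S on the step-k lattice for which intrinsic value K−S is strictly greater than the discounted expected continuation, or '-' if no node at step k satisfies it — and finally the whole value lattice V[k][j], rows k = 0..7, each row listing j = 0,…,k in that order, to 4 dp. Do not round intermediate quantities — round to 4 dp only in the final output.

price = 22.7600
boundary = - - 76.7969 67.3439 76.7969 87.5769 99.8700
tree:
22.7600
31.0681 14.6078
40.9231 21.4576 7.8257
50.3761 30.3438 12.6959 2.9661
58.6655 40.9231 19.9830 5.4391 0.4837
65.9346 50.3761 30.1431 9.8984 0.9642 0.0000
72.3089 58.6655 40.9231 17.8500 1.9220 0.0000 0.0000
77.8986 65.9346 50.3761 30.1431 3.8313 0.0000 0.0000 0.0000

params: Δt=0.26743 u=1.14037 d=0.87691 q=0.49471 e^(-rΔt)=0.99281
t_7 payoffs: 77.8986 65.9346 50.3761 30.1431 3.8313 0.0000 0.0000 0.0000
t_6: node(6,0) S=45.4111 payoff=72.3089 vs cont=71.4620 → 72.3089 [stop]  node(6,1) S=59.0545 payoff=58.6655 vs cont=57.8186 → 58.6655 [stop]  node(6,2) S=76.7969 payoff=40.9231 vs cont=40.0761 → 40.9231 [stop]  node(6,3) S=99.8700 payoff=17.8500 vs cont=17.0031 → 17.8500 [stop]  node(6,4) S=129.8752 payoff=0.0000 vs cont=1.9220 → 1.9220 [wait]  node(6,5) S=168.8952 payoff=0.0000 vs cont=0.0000 → 0.0000 [wait]  node(6,6) S=219.6385 payoff=0.0000 vs cont=0.0000 → 0.0000 [wait]  ⇒ S*(6)=99.8700
t_5: node(5,0) S=51.7854 payoff=65.9346 vs cont=65.0877 → 65.9346 [stop]  node(5,1) S=67.3439 payoff=50.3761 vs cont=49.5291 → 50.3761 [stop]  node(5,2) S=87.5769 payoff=30.1431 vs cont=29.2962 → 30.1431 [stop]  node(5,3) S=113.8887 payoff=3.8313 vs cont=9.8984 → 9.8984 [wait]  node(5,4) S=148.1057 payoff=0.0000 vs cont=0.9642 → 0.9642 [wait]  node(5,5) S=192.6029 payoff=0.0000 vs cont=0.0000 → 0.0000 [wait]  ⇒ S*(5)=87.5769
t_4: node(4,0) S=59.0545 payoff=58.6655 vs cont=57.8186 → 58.6655 [stop]  node(4,1) S=76.7969 payoff=40.9231 vs cont=40.0761 → 40.9231 [stop]  node(4,2) S=99.8700 payoff=17.8500 vs cont=19.9830 → 19.9830 [wait]  node(4,3) S=129.8752 payoff=0.0000 vs cont=5.4391 → 5.4391 [wait]  node(4,4) S=168.8952 payoff=0.0000 vs cont=0.4837 → 0.4837 [wait]  ⇒ S*(4)=76.7969
t_3: node(3,0) S=67.3439 payoff=50.3761 vs cont=49.5291 → 50.3761 [stop]  node(3,1) S=87.5769 payoff=30.1431 vs cont=30.3438 → 30.3438 [wait]  node(3,2) S=113.8887 payoff=3.8313 vs cont=12.6959 → 12.6959 [wait]  node(3,3) S=148.1057 payoff=0.0000 vs cont=2.9661 → 2.9661 [wait]  ⇒ S*(3)=67.3439
t_2: node(2,0) S=76.7969 payoff=40.9231 vs cont=40.1747 → 40.9231 [stop]  node(2,1) S=99.8700 payoff=17.8500 vs cont=21.4576 → 21.4576 [wait]  node(2,2) S=129.8752 payoff=0.0000 vs cont=7.8257 → 7.8257 [wait]  ⇒ S*(2)=76.7969
t_1: node(1,0) S=87.5769 payoff=30.1431 vs cont=31.0681 → 31.0681 [wait]  node(1,1) S=113.8887 payoff=3.8313 vs cont=14.6078 → 14.6078 [wait]  ⇒ S*(1)=-
t_0: node(0,0) S=99.8700 payoff=17.8500 vs cont=22.7600 → 22.7600 [wait]  ⇒ S*(0)=-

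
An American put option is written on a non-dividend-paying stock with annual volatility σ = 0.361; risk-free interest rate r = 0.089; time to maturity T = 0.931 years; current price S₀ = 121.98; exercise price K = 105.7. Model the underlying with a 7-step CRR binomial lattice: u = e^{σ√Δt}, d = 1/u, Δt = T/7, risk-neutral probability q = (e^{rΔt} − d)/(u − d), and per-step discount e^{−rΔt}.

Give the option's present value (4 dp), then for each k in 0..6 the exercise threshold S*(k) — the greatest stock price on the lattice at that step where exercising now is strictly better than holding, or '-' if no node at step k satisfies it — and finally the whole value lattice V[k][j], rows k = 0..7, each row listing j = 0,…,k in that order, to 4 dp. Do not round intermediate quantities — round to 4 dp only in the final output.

price = 6.0518
boundary = - - - 82.1787 72.0415 82.1787 93.7423
tree:
6.0518
9.8484 2.5771
15.5285 4.6684 0.6456
23.5213 8.2782 1.3393 0.0000
33.6585 14.2558 2.7785 0.0000 0.0000
42.5452 23.5213 5.7640 0.0000 0.0000 0.0000
50.3357 33.6585 11.9577 0.0000 0.0000 0.0000 0.0000
57.1652 42.5452 23.5213 0.0000 0.0000 0.0000 0.0000 0.0000

Δt=0.13300  u=1.14071  d=0.87664  q=0.51223  discount=0.98823
step 7 (expiry): payoffs max(K−S,0) = 57.1652 42.5452 23.5213 0.0000 0.0000 0.0000 0.0000 0.0000
step 6: (k=6,j=0): S=55.3643, (K−S)⁺=50.3357, hold=49.0919 ⇒ V=50.3357 exercise | (k=6,j=1): S=72.0415, (K−S)⁺=33.6585, hold=32.4147 ⇒ V=33.6585 exercise | (k=6,j=2): S=93.7423, (K−S)⁺=11.9577, hold=11.3381 ⇒ V=11.9577 exercise | (k=6,j=3): S=121.9800, (K−S)⁺=0.0000, hold=0.0000 ⇒ V=0.0000 continue | (k=6,j=4): S=158.7236, (K−S)⁺=0.0000, hold=0.0000 ⇒ V=0.0000 continue | (k=6,j=5): S=206.5354, (K−S)⁺=0.0000, hold=0.0000 ⇒ V=0.0000 continue | (k=6,j=6): S=268.7494, (K−S)⁺=0.0000, hold=0.0000 ⇒ V=0.0000 continue  boundary S*=93.7423
step 5: (k=5,j=0): S=63.1548, (K−S)⁺=42.5452, hold=41.3014 ⇒ V=42.5452 exercise | (k=5,j=1): S=82.1787, (K−S)⁺=23.5213, hold=22.2775 ⇒ V=23.5213 exercise | (k=5,j=2): S=106.9331, (K−S)⁺=0.0000, hold=5.7640 ⇒ V=5.7640 continue | (k=5,j=3): S=139.1442, (K−S)⁺=0.0000, hold=0.0000 ⇒ V=0.0000 continue | (k=5,j=4): S=181.0581, (K−S)⁺=0.0000, hold=0.0000 ⇒ V=0.0000 continue | (k=5,j=5): S=235.5977, (K−S)⁺=0.0000, hold=0.0000 ⇒ V=0.0000 continue  boundary S*=82.1787
step 4: (k=4,j=0): S=72.0415, (K−S)⁺=33.6585, hold=32.4147 ⇒ V=33.6585 exercise | (k=4,j=1): S=93.7423, (K−S)⁺=11.9577, hold=14.2558 ⇒ V=14.2558 continue | (k=4,j=2): S=121.9800, (K−S)⁺=0.0000, hold=2.7785 ⇒ V=2.7785 continue | (k=4,j=3): S=158.7236, (K−S)⁺=0.0000, hold=0.0000 ⇒ V=0.0000 continue | (k=4,j=4): S=206.5354, (K−S)⁺=0.0000, hold=0.0000 ⇒ V=0.0000 continue  boundary S*=72.0415
step 3: (k=3,j=0): S=82.1787, (K−S)⁺=23.5213, hold=23.4408 ⇒ V=23.5213 exercise | (k=3,j=1): S=106.9331, (K−S)⁺=0.0000, hold=8.2782 ⇒ V=8.2782 continue | (k=3,j=2): S=139.1442, (K−S)⁺=0.0000, hold=1.3393 ⇒ V=1.3393 continue | (k=3,j=3): S=181.0581, (K−S)⁺=0.0000, hold=0.0000 ⇒ V=0.0000 continue  boundary S*=82.1787
step 2: (k=2,j=0): S=93.7423, (K−S)⁺=11.9577, hold=15.5285 ⇒ V=15.5285 continue | (k=2,j=1): S=121.9800, (K−S)⁺=0.0000, hold=4.6684 ⇒ V=4.6684 continue | (k=2,j=2): S=158.7236, (K−S)⁺=0.0000, hold=0.6456 ⇒ V=0.6456 continue  boundary S*=-
step 1: (k=1,j=0): S=106.9331, (K−S)⁺=0.0000, hold=9.8484 ⇒ V=9.8484 continue | (k=1,j=1): S=139.1442, (K−S)⁺=0.0000, hold=2.5771 ⇒ V=2.5771 continue  boundary S*=-
step 0: (k=0,j=0): S=121.9800, (K−S)⁺=0.0000, hold=6.0518 ⇒ V=6.0518 continue  boundary S*=-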